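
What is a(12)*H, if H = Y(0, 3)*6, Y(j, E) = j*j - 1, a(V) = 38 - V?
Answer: -156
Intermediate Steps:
Y(j, E) = -1 + j² (Y(j, E) = j² - 1 = -1 + j²)
H = -6 (H = (-1 + 0²)*6 = (-1 + 0)*6 = -1*6 = -6)
a(12)*H = (38 - 1*12)*(-6) = (38 - 12)*(-6) = 26*(-6) = -156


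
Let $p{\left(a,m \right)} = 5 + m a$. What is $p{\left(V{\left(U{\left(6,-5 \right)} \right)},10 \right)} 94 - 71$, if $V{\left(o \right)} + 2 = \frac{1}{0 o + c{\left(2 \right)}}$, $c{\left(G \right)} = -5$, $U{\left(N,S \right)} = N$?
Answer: $-1669$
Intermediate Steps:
$V{\left(o \right)} = - \frac{11}{5}$ ($V{\left(o \right)} = -2 + \frac{1}{0 o - 5} = -2 + \frac{1}{0 - 5} = -2 + \frac{1}{-5} = -2 - \frac{1}{5} = - \frac{11}{5}$)
$p{\left(a,m \right)} = 5 + a m$
$p{\left(V{\left(U{\left(6,-5 \right)} \right)},10 \right)} 94 - 71 = \left(5 - 22\right) 94 - 71 = \left(-17\right) 94 - 71 = -1598 - 71 = -1669$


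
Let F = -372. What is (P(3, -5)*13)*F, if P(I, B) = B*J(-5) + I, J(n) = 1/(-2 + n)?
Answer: -125736/7 ≈ -17962.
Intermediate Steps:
P(I, B) = I - B/7 (P(I, B) = B/(-2 - 5) + I = B/(-7) + I = B*(-1/7) + I = -B/7 + I = I - B/7)
(P(3, -5)*13)*F = ((3 - 1/7*(-5))*13)*(-372) = ((3 + 5/7)*13)*(-372) = ((26/7)*13)*(-372) = (338/7)*(-372) = -125736/7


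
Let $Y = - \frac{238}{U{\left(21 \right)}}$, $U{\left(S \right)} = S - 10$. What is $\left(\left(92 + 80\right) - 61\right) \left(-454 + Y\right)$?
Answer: $- \frac{580752}{11} \approx -52796.0$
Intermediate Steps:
$U{\left(S \right)} = -10 + S$
$Y = - \frac{238}{11}$ ($Y = - \frac{238}{-10 + 21} = - \frac{238}{11} \approx -21.636$)
$\left(\left(92 + 80\right) - 61\right) \left(-454 + Y\right) = \left(\left(92 + 80\right) - 61\right) \left(-454 - \frac{238}{11}\right) = \left(172 - 61\right) \left(- \frac{5232}{11}\right) = 111 \left(- \frac{5232}{11}\right) = - \frac{580752}{11}$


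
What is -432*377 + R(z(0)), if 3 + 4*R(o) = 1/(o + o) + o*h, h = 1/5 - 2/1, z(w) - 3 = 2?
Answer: -6514679/40 ≈ -1.6287e+5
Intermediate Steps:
z(w) = 5 (z(w) = 3 + 2 = 5)
h = -9/5 (h = 1*(⅕) - 2*1 = ⅕ - 2 = -9/5 ≈ -1.8000)
R(o) = -¾ - 9*o/20 + 1/(8*o) (R(o) = -¾ + (1/(o + o) + o*(-9/5))/4 = -¾ + (1/(2*o) - 9*o/5)/4 = -¾ + (-9*o/20 + 1/(8*o)) = -¾ - 9*o/20 + 1/(8*o))
-432*377 + R(z(0)) = -432*377 + (1/40)*(5 - 6*5*(5 + 3*5))/5 = -162864 + (1/40)*(⅕)*(5 - 6*5*(5 + 15)) = -162864 + (1/40)*(⅕)*(5 - 6*5*20) = -162864 + (1/40)*(⅕)*(5 - 600) = -162864 + (1/40)*(⅕)*(-595) = -162864 - 119/40 = -6514679/40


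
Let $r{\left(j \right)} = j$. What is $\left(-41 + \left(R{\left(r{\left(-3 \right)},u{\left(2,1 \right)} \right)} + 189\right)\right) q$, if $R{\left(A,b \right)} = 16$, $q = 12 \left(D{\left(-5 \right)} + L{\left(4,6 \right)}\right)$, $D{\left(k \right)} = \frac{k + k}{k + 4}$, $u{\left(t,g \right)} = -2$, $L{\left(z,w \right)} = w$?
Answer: $31488$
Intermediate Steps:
$D{\left(k \right)} = \frac{2 k}{4 + k}$
$q = 192$ ($q = 12 \left(2 \left(-5\right) \frac{1}{4 - 5} + 6\right) = 12 \left(2 \left(-5\right) \frac{1}{-1} + 6\right) = 12 \left(2 \left(-5\right) \left(-1\right) + 6\right) = 12 \left(10 + 6\right) = 12 \cdot 16 = 192$)
$\left(-41 + \left(R{\left(r{\left(-3 \right)},u{\left(2,1 \right)} \right)} + 189\right)\right) q = \left(-41 + \left(16 + 189\right)\right) 192 = \left(-41 + 205\right) 192 = 164 \cdot 192 = 31488$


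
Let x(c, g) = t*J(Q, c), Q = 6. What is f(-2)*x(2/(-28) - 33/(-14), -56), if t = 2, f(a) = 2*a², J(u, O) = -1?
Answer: -16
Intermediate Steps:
x(c, g) = -2 (x(c, g) = 2*(-1) = -2)
f(-2)*x(2/(-28) - 33/(-14), -56) = (2*(-2)²)*(-2) = (2*4)*(-2) = 8*(-2) = -16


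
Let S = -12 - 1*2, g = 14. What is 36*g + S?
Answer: 490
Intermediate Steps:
S = -14 (S = -12 - 2 = -14)
36*g + S = 36*14 - 14 = 504 - 14 = 490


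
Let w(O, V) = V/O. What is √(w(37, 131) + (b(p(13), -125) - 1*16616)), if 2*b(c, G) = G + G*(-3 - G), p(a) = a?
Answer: I*√133066578/74 ≈ 155.88*I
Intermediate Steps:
b(c, G) = G/2 + G*(-3 - G)/2 (b(c, G) = (G + G*(-3 - G))/2 = G/2 + G*(-3 - G)/2)
√(w(37, 131) + (b(p(13), -125) - 1*16616)) = √(131/37 + (-½*(-125)*(2 - 125) - 1*16616)) = √(131*(1/37) + (-½*(-125)*(-123) - 16616)) = √(131/37 + (-15375/2 - 16616)) = √(131/37 - 48607/2) = √(-1798197/74) = I*√133066578/74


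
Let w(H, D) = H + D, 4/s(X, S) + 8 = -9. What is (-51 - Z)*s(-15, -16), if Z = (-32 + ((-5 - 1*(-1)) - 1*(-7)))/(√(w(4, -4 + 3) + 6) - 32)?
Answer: 208/17 ≈ 12.235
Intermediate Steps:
s(X, S) = -4/17 (s(X, S) = 4/(-8 - 9) = 4/(-17) = 4*(-1/17) = -4/17)
w(H, D) = D + H
Z = 1 (Z = (-32 + ((-5 - 1*(-1)) - 1*(-7)))/(√(((-4 + 3) + 4) + 6) - 32) = (-32 + ((-5 + 1) + 7))/(√((-1 + 4) + 6) - 32) = (-32 + (-4 + 7))/(√(3 + 6) - 32) = (-32 + 3)/(√9 - 32) = -29/(3 - 32) = -29/(-29) = -29*(-1/29) = 1)
(-51 - Z)*s(-15, -16) = (-51 - 1*1)*(-4/17) = (-51 - 1)*(-4/17) = -52*(-4/17) = 208/17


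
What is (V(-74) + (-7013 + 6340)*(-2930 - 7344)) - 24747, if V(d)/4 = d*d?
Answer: 6911559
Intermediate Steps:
V(d) = 4*d² (V(d) = 4*(d*d) = 4*d²)
(V(-74) + (-7013 + 6340)*(-2930 - 7344)) - 24747 = (4*(-74)² + (-7013 + 6340)*(-2930 - 7344)) - 24747 = (4*5476 - 673*(-10274)) - 24747 = (21904 + 6914402) - 24747 = 6936306 - 24747 = 6911559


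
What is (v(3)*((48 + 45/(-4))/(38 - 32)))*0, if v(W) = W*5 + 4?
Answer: 0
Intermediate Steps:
v(W) = 4 + 5*W (v(W) = 5*W + 4 = 4 + 5*W)
(v(3)*((48 + 45/(-4))/(38 - 32)))*0 = ((4 + 5*3)*((48 + 45/(-4))/(38 - 32)))*0 = ((4 + 15)*((48 + 45*(-¼))/6))*0 = (19*((48 - 45/4)*(⅙)))*0 = (19*((147/4)*(⅙)))*0 = (19*(49/8))*0 = (931/8)*0 = 0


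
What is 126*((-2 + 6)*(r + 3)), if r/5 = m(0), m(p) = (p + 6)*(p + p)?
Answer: 1512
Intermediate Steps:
m(p) = 2*p*(6 + p) (m(p) = (6 + p)*(2*p) = 2*p*(6 + p))
r = 0 (r = 5*(2*0*(6 + 0)) = 5*(2*0*6) = 5*0 = 0)
126*((-2 + 6)*(r + 3)) = 126*((-2 + 6)*(0 + 3)) = 126*(4*3) = 126*12 = 1512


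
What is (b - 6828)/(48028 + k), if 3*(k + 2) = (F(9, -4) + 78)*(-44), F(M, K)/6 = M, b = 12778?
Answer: 595/4609 ≈ 0.12910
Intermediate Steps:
F(M, K) = 6*M
k = -1938 (k = -2 + ((6*9 + 78)*(-44))/3 = -2 + ((54 + 78)*(-44))/3 = -2 + (132*(-44))/3 = -2 + (⅓)*(-5808) = -2 - 1936 = -1938)
(b - 6828)/(48028 + k) = (12778 - 6828)/(48028 - 1938) = 5950/46090 = 5950*(1/46090) = 595/4609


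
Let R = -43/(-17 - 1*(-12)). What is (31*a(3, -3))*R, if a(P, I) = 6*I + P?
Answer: -3999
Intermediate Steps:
a(P, I) = P + 6*I
R = 43/5 (R = -43/(-17 + 12) = -43/(-5) = -43*(-⅕) = 43/5 ≈ 8.6000)
(31*a(3, -3))*R = (31*(3 + 6*(-3)))*(43/5) = (31*(3 - 18))*(43/5) = (31*(-15))*(43/5) = -465*43/5 = -3999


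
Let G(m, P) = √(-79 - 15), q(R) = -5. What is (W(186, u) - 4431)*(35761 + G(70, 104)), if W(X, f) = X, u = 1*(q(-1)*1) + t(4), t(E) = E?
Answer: -151805445 - 4245*I*√94 ≈ -1.5181e+8 - 41157.0*I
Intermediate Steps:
G(m, P) = I*√94 (G(m, P) = √(-94) = I*√94)
u = -1 (u = 1*(-5*1) + 4 = 1*(-5) + 4 = -5 + 4 = -1)
(W(186, u) - 4431)*(35761 + G(70, 104)) = (186 - 4431)*(35761 + I*√94) = -4245*(35761 + I*√94) = -151805445 - 4245*I*√94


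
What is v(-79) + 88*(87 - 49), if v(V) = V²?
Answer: 9585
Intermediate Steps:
v(-79) + 88*(87 - 49) = (-79)² + 88*(87 - 49) = 6241 + 88*38 = 6241 + 3344 = 9585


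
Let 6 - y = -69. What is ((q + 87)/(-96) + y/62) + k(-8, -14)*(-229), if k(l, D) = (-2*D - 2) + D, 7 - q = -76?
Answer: -4089859/1488 ≈ -2748.6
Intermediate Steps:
y = 75 (y = 6 - 1*(-69) = 6 + 69 = 75)
q = 83 (q = 7 - 1*(-76) = 7 + 76 = 83)
k(l, D) = -2 - D (k(l, D) = (-2 - 2*D) + D = -2 - D)
((q + 87)/(-96) + y/62) + k(-8, -14)*(-229) = ((83 + 87)/(-96) + 75/62) + (-2 - 1*(-14))*(-229) = (170*(-1/96) + 75*(1/62)) + (-2 + 14)*(-229) = (-85/48 + 75/62) + 12*(-229) = -835/1488 - 2748 = -4089859/1488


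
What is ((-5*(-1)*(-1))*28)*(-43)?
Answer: 6020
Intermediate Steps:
((-5*(-1)*(-1))*28)*(-43) = ((5*(-1))*28)*(-43) = -5*28*(-43) = -140*(-43) = 6020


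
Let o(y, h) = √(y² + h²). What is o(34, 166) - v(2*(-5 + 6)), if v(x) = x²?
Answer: -4 + 2*√7178 ≈ 165.45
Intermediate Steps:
o(y, h) = √(h² + y²)
o(34, 166) - v(2*(-5 + 6)) = √(166² + 34²) - (2*(-5 + 6))² = √(27556 + 1156) - (2*1)² = √28712 - 1*2² = 2*√7178 - 1*4 = 2*√7178 - 4 = -4 + 2*√7178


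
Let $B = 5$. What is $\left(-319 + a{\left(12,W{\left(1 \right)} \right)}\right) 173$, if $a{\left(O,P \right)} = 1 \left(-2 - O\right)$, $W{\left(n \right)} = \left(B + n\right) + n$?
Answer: $-57609$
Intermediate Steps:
$W{\left(n \right)} = 5 + 2 n$ ($W{\left(n \right)} = \left(5 + n\right) + n = 5 + 2 n$)
$a{\left(O,P \right)} = -2 - O$
$\left(-319 + a{\left(12,W{\left(1 \right)} \right)}\right) 173 = \left(-319 - 14\right) 173 = \left(-333\right) 173 = -57609$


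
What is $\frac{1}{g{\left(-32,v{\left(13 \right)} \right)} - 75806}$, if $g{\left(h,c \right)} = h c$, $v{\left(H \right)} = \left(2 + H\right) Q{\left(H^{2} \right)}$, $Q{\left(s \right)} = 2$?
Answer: $- \frac{1}{76766} \approx -1.3027 \cdot 10^{-5}$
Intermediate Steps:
$v{\left(H \right)} = 4 + 2 H$ ($v{\left(H \right)} = \left(2 + H\right) 2 = 4 + 2 H$)
$g{\left(h,c \right)} = c h$
$\frac{1}{g{\left(-32,v{\left(13 \right)} \right)} - 75806} = \frac{1}{\left(4 + 2 \cdot 13\right) \left(-32\right) - 75806} = \frac{1}{\left(4 + 26\right) \left(-32\right) - 75806} = \frac{1}{30 \left(-32\right) - 75806} = \frac{1}{-960 - 75806} = \frac{1}{-76766} = - \frac{1}{76766}$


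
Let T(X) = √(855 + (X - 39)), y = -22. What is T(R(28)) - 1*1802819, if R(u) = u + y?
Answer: -1802819 + √822 ≈ -1.8028e+6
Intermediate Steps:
R(u) = -22 + u (R(u) = u - 22 = -22 + u)
T(X) = √(816 + X) (T(X) = √(855 + (-39 + X)) = √(816 + X))
T(R(28)) - 1*1802819 = √(816 + (-22 + 28)) - 1*1802819 = √(816 + 6) - 1802819 = √822 - 1802819 = -1802819 + √822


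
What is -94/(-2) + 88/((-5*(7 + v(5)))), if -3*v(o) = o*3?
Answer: 191/5 ≈ 38.200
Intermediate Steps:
v(o) = -o (v(o) = -o*3/3 = -o)
-94/(-2) + 88/((-5*(7 + v(5)))) = -94/(-2) + 88/((-5*(7 - 1*5))) = -94*(-½) + 88/((-5*(7 - 5))) = 47 + 88/((-5*2)) = 47 + 88/(-10) = 47 + 88*(-⅒) = 47 - 44/5 = 191/5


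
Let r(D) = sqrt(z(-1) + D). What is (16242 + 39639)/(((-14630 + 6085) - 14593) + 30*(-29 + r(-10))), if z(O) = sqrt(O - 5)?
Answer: -55881/(24008 - 30*sqrt(-10 + I*sqrt(6))) ≈ -2.3287 - 0.0092741*I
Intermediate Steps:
z(O) = sqrt(-5 + O)
r(D) = sqrt(D + I*sqrt(6)) (r(D) = sqrt(sqrt(-5 - 1) + D) = sqrt(sqrt(-6) + D) = sqrt(I*sqrt(6) + D) = sqrt(D + I*sqrt(6)))
(16242 + 39639)/(((-14630 + 6085) - 14593) + 30*(-29 + r(-10))) = (16242 + 39639)/(((-14630 + 6085) - 14593) + 30*(-29 + sqrt(-10 + I*sqrt(6)))) = 55881/((-8545 - 14593) + (-870 + 30*sqrt(-10 + I*sqrt(6)))) = 55881/(-23138 + (-870 + 30*sqrt(-10 + I*sqrt(6)))) = 55881/(-24008 + 30*sqrt(-10 + I*sqrt(6)))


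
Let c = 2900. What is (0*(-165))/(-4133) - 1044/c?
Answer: -9/25 ≈ -0.36000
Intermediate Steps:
(0*(-165))/(-4133) - 1044/c = (0*(-165))/(-4133) - 1044/2900 = 0*(-1/4133) - 1044*1/2900 = 0 - 9/25 = -9/25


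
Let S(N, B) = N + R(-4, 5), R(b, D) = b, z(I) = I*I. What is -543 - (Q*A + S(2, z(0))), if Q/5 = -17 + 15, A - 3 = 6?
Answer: -451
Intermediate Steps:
z(I) = I²
A = 9 (A = 3 + 6 = 9)
S(N, B) = -4 + N (S(N, B) = N - 4 = -4 + N)
Q = -10 (Q = 5*(-17 + 15) = 5*(-2) = -10)
-543 - (Q*A + S(2, z(0))) = -543 - (-10*9 + (-4 + 2)) = -543 - (-90 - 2) = -543 - 1*(-92) = -543 + 92 = -451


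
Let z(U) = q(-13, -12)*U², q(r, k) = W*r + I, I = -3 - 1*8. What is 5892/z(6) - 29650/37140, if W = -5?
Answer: 111937/50139 ≈ 2.2325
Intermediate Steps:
I = -11 (I = -3 - 8 = -11)
q(r, k) = -11 - 5*r (q(r, k) = -5*r - 11 = -11 - 5*r)
z(U) = 54*U² (z(U) = (-11 - 5*(-13))*U² = (-11 + 65)*U² = 54*U²)
5892/z(6) - 29650/37140 = 5892/((54*6²)) - 29650/37140 = 5892/((54*36)) - 29650*1/37140 = 5892/1944 - 2965/3714 = 5892*(1/1944) - 2965/3714 = 491/162 - 2965/3714 = 111937/50139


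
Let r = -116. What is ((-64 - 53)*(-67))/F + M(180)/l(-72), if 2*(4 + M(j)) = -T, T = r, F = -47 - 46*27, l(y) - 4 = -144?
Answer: -583533/90230 ≈ -6.4672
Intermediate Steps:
l(y) = -140 (l(y) = 4 - 144 = -140)
F = -1289 (F = -47 - 1242 = -1289)
T = -116
M(j) = 54 (M(j) = -4 + (-1*(-116))/2 = -4 + (1/2)*116 = -4 + 58 = 54)
((-64 - 53)*(-67))/F + M(180)/l(-72) = ((-64 - 53)*(-67))/(-1289) + 54/(-140) = -117*(-67)*(-1/1289) + 54*(-1/140) = 7839*(-1/1289) - 27/70 = -7839/1289 - 27/70 = -583533/90230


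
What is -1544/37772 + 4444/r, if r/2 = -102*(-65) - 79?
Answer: 18453660/61861093 ≈ 0.29831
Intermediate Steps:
r = 13102 (r = 2*(-102*(-65) - 79) = 2*(6630 - 79) = 2*6551 = 13102)
-1544/37772 + 4444/r = -1544/37772 + 4444/13102 = -1544*1/37772 + 4444*(1/13102) = -386/9443 + 2222/6551 = 18453660/61861093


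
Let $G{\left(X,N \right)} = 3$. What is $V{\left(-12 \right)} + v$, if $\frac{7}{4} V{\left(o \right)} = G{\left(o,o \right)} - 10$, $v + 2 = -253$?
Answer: $-259$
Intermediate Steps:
$v = -255$ ($v = -2 - 253 = -255$)
$V{\left(o \right)} = -4$ ($V{\left(o \right)} = \frac{4 \left(3 - 10\right)}{7} = \frac{4}{7} \left(-7\right) = -4$)
$V{\left(-12 \right)} + v = -4 - 255 = -259$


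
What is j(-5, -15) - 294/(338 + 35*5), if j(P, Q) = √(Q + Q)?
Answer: -98/171 + I*√30 ≈ -0.5731 + 5.4772*I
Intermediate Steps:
j(P, Q) = √2*√Q (j(P, Q) = √(2*Q) = √2*√Q)
j(-5, -15) - 294/(338 + 35*5) = √2*√(-15) - 294/(338 + 35*5) = √2*(I*√15) - 294/(338 + 175) = I*√30 - 294/513 = I*√30 + (1/513)*(-294) = I*√30 - 98/171 = -98/171 + I*√30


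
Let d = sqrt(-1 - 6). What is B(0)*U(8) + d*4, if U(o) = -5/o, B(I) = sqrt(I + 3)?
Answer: -5*sqrt(3)/8 + 4*I*sqrt(7) ≈ -1.0825 + 10.583*I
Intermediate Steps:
B(I) = sqrt(3 + I)
d = I*sqrt(7) (d = sqrt(-7) = I*sqrt(7) ≈ 2.6458*I)
B(0)*U(8) + d*4 = sqrt(3 + 0)*(-5/8) + (I*sqrt(7))*4 = sqrt(3)*(-5*1/8) + 4*I*sqrt(7) = sqrt(3)*(-5/8) + 4*I*sqrt(7) = -5*sqrt(3)/8 + 4*I*sqrt(7)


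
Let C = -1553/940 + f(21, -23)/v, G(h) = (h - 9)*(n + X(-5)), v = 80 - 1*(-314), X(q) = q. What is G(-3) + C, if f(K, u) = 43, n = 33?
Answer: -62506211/185180 ≈ -337.54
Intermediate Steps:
v = 394 (v = 80 + 314 = 394)
G(h) = -252 + 28*h (G(h) = (h - 9)*(33 - 5) = (-9 + h)*28 = -252 + 28*h)
C = -285731/185180 (C = -1553/940 + 43/394 = -285731/185180 ≈ -1.5430)
G(-3) + C = (-252 + 28*(-3)) - 285731/185180 = (-252 - 84) - 285731/185180 = -336 - 285731/185180 = -62506211/185180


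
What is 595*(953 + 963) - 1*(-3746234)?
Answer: 4886254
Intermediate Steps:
595*(953 + 963) - 1*(-3746234) = 595*1916 + 3746234 = 1140020 + 3746234 = 4886254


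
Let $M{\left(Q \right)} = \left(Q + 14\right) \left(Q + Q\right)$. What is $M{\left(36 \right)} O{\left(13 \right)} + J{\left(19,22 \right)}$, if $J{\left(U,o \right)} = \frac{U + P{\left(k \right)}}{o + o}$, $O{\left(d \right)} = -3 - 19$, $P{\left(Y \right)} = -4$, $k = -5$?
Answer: $- \frac{3484785}{44} \approx -79200.0$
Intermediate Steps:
$M{\left(Q \right)} = 2 Q \left(14 + Q\right)$ ($M{\left(Q \right)} = \left(14 + Q\right) 2 Q = 2 Q \left(14 + Q\right)$)
$O{\left(d \right)} = -22$
$J{\left(U,o \right)} = \frac{-4 + U}{2 o}$ ($J{\left(U,o \right)} = \frac{U - 4}{o + o} = \frac{-4 + U}{2 o}$)
$M{\left(36 \right)} O{\left(13 \right)} + J{\left(19,22 \right)} = 2 \cdot 36 \left(14 + 36\right) \left(-22\right) + \frac{-4 + 19}{2 \cdot 22} = 2 \cdot 36 \cdot 50 \left(-22\right) + \frac{1}{2} \cdot \frac{1}{22} \cdot 15 = 3600 \left(-22\right) + \frac{15}{44} = -79200 + \frac{15}{44} = - \frac{3484785}{44}$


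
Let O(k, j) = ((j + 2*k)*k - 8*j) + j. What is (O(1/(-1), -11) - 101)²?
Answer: 121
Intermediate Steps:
O(k, j) = -7*j + k*(j + 2*k) (O(k, j) = (k*(j + 2*k) - 8*j) + j = (-8*j + k*(j + 2*k)) + j = -7*j + k*(j + 2*k))
(O(1/(-1), -11) - 101)² = ((-7*(-11) + 2*(1/(-1))² - 11/(-1)) - 101)² = ((77 + 2*(1*(-1))² - 11*(-1)) - 101)² = ((77 + 2*(-1)² - 11*(-1)) - 101)² = ((77 + 2*1 + 11) - 101)² = ((77 + 2 + 11) - 101)² = (90 - 101)² = (-11)² = 121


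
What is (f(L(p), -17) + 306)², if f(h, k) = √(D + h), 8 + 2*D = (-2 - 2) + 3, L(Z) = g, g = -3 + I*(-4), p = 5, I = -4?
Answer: (612 + √34)²/4 ≈ 95429.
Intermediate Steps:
g = 13 (g = -3 - 4*(-4) = -3 + 16 = 13)
L(Z) = 13
D = -9/2 (D = -4 + ((-2 - 2) + 3)/2 = -4 + (-4 + 3)/2 = -4 + (½)*(-1) = -4 - ½ = -9/2 ≈ -4.5000)
f(h, k) = √(-9/2 + h)
(f(L(p), -17) + 306)² = (√(-18 + 4*13)/2 + 306)² = (√(-18 + 52)/2 + 306)² = (√34/2 + 306)² = (306 + √34/2)²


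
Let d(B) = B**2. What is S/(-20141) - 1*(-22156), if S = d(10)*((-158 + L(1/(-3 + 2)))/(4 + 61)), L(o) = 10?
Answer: 5801174908/261833 ≈ 22156.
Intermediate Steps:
S = -2960/13 (S = 10**2*((-158 + 10)/(4 + 61)) = 100*(-148/65) = -2960/13 ≈ -227.69)
S/(-20141) - 1*(-22156) = -2960/13/(-20141) - 1*(-22156) = -2960/13*(-1/20141) + 22156 = 2960/261833 + 22156 = 5801174908/261833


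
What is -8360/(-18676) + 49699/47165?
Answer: 330619481/220213385 ≈ 1.5014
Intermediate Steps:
-8360/(-18676) + 49699/47165 = -8360*(-1/18676) + 49699*(1/47165) = 2090/4669 + 49699/47165 = 330619481/220213385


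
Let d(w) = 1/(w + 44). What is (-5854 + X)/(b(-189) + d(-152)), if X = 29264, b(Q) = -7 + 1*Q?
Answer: -2528280/21169 ≈ -119.43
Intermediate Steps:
b(Q) = -7 + Q
d(w) = 1/(44 + w)
(-5854 + X)/(b(-189) + d(-152)) = (-5854 + 29264)/((-7 - 189) + 1/(44 - 152)) = 23410/(-196 + 1/(-108)) = 23410/(-196 - 1/108) = 23410/(-21169/108) = 23410*(-108/21169) = -2528280/21169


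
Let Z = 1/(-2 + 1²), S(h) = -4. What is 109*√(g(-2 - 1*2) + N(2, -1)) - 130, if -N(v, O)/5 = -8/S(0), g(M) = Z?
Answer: -130 + 109*I*√11 ≈ -130.0 + 361.51*I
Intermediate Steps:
Z = -1 (Z = 1/(-2 + 1) = 1/(-1) = -1)
g(M) = -1
N(v, O) = -10 (N(v, O) = -(-40)/(-4) = -(-40)*(-1)/4 = -5*2 = -10)
109*√(g(-2 - 1*2) + N(2, -1)) - 130 = 109*√(-1 - 10) - 130 = 109*√(-11) - 130 = 109*(I*√11) - 130 = 109*I*√11 - 130 = -130 + 109*I*√11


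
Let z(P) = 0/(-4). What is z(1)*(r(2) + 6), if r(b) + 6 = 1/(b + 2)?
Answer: 0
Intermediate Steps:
r(b) = -6 + 1/(2 + b) (r(b) = -6 + 1/(b + 2) = -6 + 1/(2 + b))
z(P) = 0 (z(P) = 0*(-¼) = 0)
z(1)*(r(2) + 6) = 0*((-11 - 6*2)/(2 + 2) + 6) = 0*((-11 - 12)/4 + 6) = 0*((¼)*(-23) + 6) = 0*(-23/4 + 6) = 0*(¼) = 0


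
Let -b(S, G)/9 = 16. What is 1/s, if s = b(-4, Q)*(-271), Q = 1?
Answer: 1/39024 ≈ 2.5625e-5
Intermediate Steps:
b(S, G) = -144 (b(S, G) = -9*16 = -144)
s = 39024 (s = -144*(-271) = 39024)
1/s = 1/39024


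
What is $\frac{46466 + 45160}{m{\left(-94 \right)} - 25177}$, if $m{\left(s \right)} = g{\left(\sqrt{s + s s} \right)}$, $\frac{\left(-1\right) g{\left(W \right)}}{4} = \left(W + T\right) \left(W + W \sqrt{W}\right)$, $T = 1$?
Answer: $- \frac{91626}{60145 + 4 \sqrt{8742} + 4 \cdot 8742^{\frac{3}{4}} + 34968 \sqrt[4]{8742}} \approx -0.22778$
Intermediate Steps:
$g{\left(W \right)} = - 4 \left(1 + W\right) \left(W + W^{\frac{3}{2}}\right)$ ($g{\left(W \right)} = - 4 \left(W + 1\right) \left(W + W \sqrt{W}\right) = - 4 \left(1 + W\right) \left(W + W^{\frac{3}{2}}\right)$)
$m{\left(s \right)} = - 4 s - 4 s^{2} - 4 \sqrt{s + s^{2}} - 4 \left(s + s^{2}\right)^{\frac{3}{4}} - 4 \left(s + s^{2}\right)^{\frac{5}{4}}$ ($m{\left(s \right)} = - 4 \sqrt{s + s s} - 4 \left(\sqrt{s + s s}\right)^{2} - 4 \left(\sqrt{s + s s}\right)^{\frac{3}{2}} - 4 \left(\sqrt{s + s s}\right)^{\frac{5}{2}} = - 4 \sqrt{s + s^{2}} - 4 \left(\sqrt{s + s^{2}}\right)^{2} - 4 \left(\sqrt{s + s^{2}}\right)^{\frac{3}{2}} - 4 \left(\sqrt{s + s^{2}}\right)^{\frac{5}{2}} = - 4 \sqrt{s + s^{2}} - 4 \left(s + s^{2}\right) - 4 \left(s + s^{2}\right)^{\frac{3}{4}} - 4 \left(s + s^{2}\right)^{\frac{5}{4}} = - 4 \sqrt{s + s^{2}} - \left(4 s + 4 s^{2}\right) - 4 \left(s + s^{2}\right)^{\frac{3}{4}} - 4 \left(s + s^{2}\right)^{\frac{5}{4}} = - 4 s - 4 s^{2} - 4 \sqrt{s + s^{2}} - 4 \left(s + s^{2}\right)^{\frac{3}{4}} - 4 \left(s + s^{2}\right)^{\frac{5}{4}}$)
$\frac{46466 + 45160}{m{\left(-94 \right)} - 25177} = \frac{46466 + 45160}{\left(- 4 \sqrt{- 94 \left(1 - 94\right)} - 4 \left(- 94 \left(1 - 94\right)\right)^{\frac{3}{4}} - 4 \left(- 94 \left(1 - 94\right)\right)^{\frac{5}{4}} - - 376 \left(1 - 94\right)\right) - 25177} = \frac{91626}{\left(- 4 \sqrt{\left(-94\right) \left(-93\right)} - 4 \left(\left(-94\right) \left(-93\right)\right)^{\frac{3}{4}} - 4 \left(\left(-94\right) \left(-93\right)\right)^{\frac{5}{4}} - \left(-376\right) \left(-93\right)\right) - 25177} = \frac{91626}{\left(- 4 \sqrt{8742} - 4 \cdot 8742^{\frac{3}{4}} - 4 \cdot 8742^{\frac{5}{4}} - 34968\right) - 25177} = \frac{91626}{\left(- 4 \sqrt{8742} - 4 \cdot 8742^{\frac{3}{4}} - 4 \cdot 8742 \sqrt[4]{8742} - 34968\right) - 25177} = \frac{91626}{\left(- 4 \sqrt{8742} - 4 \cdot 8742^{\frac{3}{4}} - 34968 \sqrt[4]{8742} - 34968\right) - 25177} = \frac{91626}{\left(-34968 - 34968 \sqrt[4]{8742} - 4 \sqrt{8742} - 4 \cdot 8742^{\frac{3}{4}}\right) - 25177} = \frac{91626}{-60145 - 34968 \sqrt[4]{8742} - 4 \sqrt{8742} - 4 \cdot 8742^{\frac{3}{4}}}$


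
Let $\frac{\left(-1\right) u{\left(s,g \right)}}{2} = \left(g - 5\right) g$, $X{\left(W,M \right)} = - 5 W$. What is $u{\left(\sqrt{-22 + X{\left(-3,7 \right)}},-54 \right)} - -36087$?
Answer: $29715$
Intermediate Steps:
$u{\left(s,g \right)} = - 2 g \left(-5 + g\right)$ ($u{\left(s,g \right)} = - 2 \left(g - 5\right) g = - 2 \left(-5 + g\right) g = - 2 g \left(-5 + g\right)$)
$u{\left(\sqrt{-22 + X{\left(-3,7 \right)}},-54 \right)} - -36087 = 2 \left(-54\right) \left(5 - -54\right) - -36087 = 2 \left(-54\right) \left(5 + 54\right) + 36087 = 2 \left(-54\right) 59 + 36087 = -6372 + 36087 = 29715$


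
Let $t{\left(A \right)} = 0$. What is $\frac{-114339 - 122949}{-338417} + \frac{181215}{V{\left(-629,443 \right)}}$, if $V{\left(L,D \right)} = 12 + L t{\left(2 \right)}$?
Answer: $\frac{20443028037}{1353668} \approx 15102.0$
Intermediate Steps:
$V{\left(L,D \right)} = 12$ ($V{\left(L,D \right)} = 12 + L 0 = 12 + 0 = 12$)
$\frac{-114339 - 122949}{-338417} + \frac{181215}{V{\left(-629,443 \right)}} = \frac{-114339 - 122949}{-338417} + \frac{181215}{12} = \left(-237288\right) \left(- \frac{1}{338417}\right) + 181215 \cdot \frac{1}{12} = \frac{237288}{338417} + \frac{60405}{4} = \frac{20443028037}{1353668}$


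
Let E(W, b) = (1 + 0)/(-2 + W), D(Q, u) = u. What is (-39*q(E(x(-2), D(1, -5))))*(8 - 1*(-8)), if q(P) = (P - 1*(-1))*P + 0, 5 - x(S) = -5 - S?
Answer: -364/3 ≈ -121.33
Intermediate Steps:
x(S) = 10 + S (x(S) = 5 - (-5 - S) = 5 + (5 + S) = 10 + S)
E(W, b) = 1/(-2 + W)
q(P) = P*(1 + P) (q(P) = (P + 1)*P + 0 = (1 + P)*P + 0 = P*(1 + P) + 0 = P*(1 + P))
(-39*q(E(x(-2), D(1, -5))))*(8 - 1*(-8)) = (-39*(1 + 1/(-2 + (10 - 2)))/(-2 + (10 - 2)))*(8 - 1*(-8)) = (-39*(1 + 1/(-2 + 8))/(-2 + 8))*(8 + 8) = -39*(1 + 1/6)/6*16 = -13*(1 + ⅙)/2*16 = -13*7/(2*6)*16 = -39*7/36*16 = -91/12*16 = -364/3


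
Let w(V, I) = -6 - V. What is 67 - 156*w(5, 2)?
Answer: 1783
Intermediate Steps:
67 - 156*w(5, 2) = 67 - 156*(-6 - 1*5) = 67 - 156*(-6 - 5) = 67 - 156*(-11) = 67 + 1716 = 1783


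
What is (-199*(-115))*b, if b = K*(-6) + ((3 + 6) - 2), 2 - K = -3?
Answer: -526355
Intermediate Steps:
K = 5 (K = 2 - 1*(-3) = 2 + 3 = 5)
b = -23 (b = 5*(-6) + ((3 + 6) - 2) = -30 + (9 - 2) = -30 + 7 = -23)
(-199*(-115))*b = -199*(-115)*(-23) = 22885*(-23) = -526355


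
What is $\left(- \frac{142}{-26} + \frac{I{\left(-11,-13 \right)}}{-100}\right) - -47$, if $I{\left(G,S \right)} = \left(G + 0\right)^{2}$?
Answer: $\frac{66627}{1300} \approx 51.252$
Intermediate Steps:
$I{\left(G,S \right)} = G^{2}$
$\left(- \frac{142}{-26} + \frac{I{\left(-11,-13 \right)}}{-100}\right) - -47 = \left(- \frac{142}{-26} + \frac{\left(-11\right)^{2}}{-100}\right) - -47 = \left(\left(-142\right) \left(- \frac{1}{26}\right) + 121 \left(- \frac{1}{100}\right)\right) + 47 = \left(\frac{71}{13} - \frac{121}{100}\right) + 47 = \frac{5527}{1300} + 47 = \frac{66627}{1300}$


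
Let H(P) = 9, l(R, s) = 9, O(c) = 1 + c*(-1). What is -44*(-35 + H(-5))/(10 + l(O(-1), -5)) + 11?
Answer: 1353/19 ≈ 71.211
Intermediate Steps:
O(c) = 1 - c
-44*(-35 + H(-5))/(10 + l(O(-1), -5)) + 11 = -44*(-35 + 9)/(10 + 9) + 11 = -(-1144)/19 + 11 = -44*(-26/19) + 11 = 1144/19 + 11 = 1353/19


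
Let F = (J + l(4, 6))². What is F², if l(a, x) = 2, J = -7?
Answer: 625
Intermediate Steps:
F = 25 (F = (-7 + 2)² = (-5)² = 25)
F² = 25² = 625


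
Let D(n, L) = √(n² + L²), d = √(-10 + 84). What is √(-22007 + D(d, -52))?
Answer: √(-22007 + √2778) ≈ 148.17*I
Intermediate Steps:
d = √74 ≈ 8.6023
D(n, L) = √(L² + n²)
√(-22007 + D(d, -52)) = √(-22007 + √((-52)² + (√74)²)) = √(-22007 + √(2704 + 74)) = √(-22007 + √2778)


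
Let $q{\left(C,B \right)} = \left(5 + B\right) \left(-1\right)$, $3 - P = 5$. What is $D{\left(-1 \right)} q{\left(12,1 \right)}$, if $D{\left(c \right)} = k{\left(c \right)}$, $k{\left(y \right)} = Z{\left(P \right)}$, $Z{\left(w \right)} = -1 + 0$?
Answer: $6$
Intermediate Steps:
$P = -2$ ($P = 3 - 5 = -2$)
$Z{\left(w \right)} = -1$
$q{\left(C,B \right)} = -5 - B$
$k{\left(y \right)} = -1$
$D{\left(c \right)} = -1$
$D{\left(-1 \right)} q{\left(12,1 \right)} = - (-5 - 1) = \left(-1\right) \left(-6\right) = 6$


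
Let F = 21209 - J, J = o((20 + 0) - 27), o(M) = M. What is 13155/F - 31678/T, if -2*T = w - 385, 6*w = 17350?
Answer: 915649/35360 ≈ 25.895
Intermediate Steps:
J = -7 (J = (20 + 0) - 27 = 20 - 27 = -7)
w = 8675/3 (w = (⅙)*17350 = 8675/3 ≈ 2891.7)
F = 21216 (F = 21209 - 1*(-7) = 21209 + 7 = 21216)
T = -3760/3 (T = -(8675/3 - 385)/2 = -½*7520/3 = -3760/3 ≈ -1253.3)
13155/F - 31678/T = 13155/21216 - 31678/(-3760/3) = 13155*(1/21216) - 31678*(-3/3760) = 4385/7072 + 1011/40 = 915649/35360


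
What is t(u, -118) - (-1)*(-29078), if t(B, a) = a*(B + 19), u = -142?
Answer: -14564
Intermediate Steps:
t(B, a) = a*(19 + B)
t(u, -118) - (-1)*(-29078) = -118*(19 - 142) - (-1)*(-29078) = -118*(-123) - 1*29078 = 14514 - 29078 = -14564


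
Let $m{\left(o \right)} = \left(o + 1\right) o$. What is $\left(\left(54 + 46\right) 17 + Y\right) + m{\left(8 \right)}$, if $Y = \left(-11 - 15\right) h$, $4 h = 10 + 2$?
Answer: $1694$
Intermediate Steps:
$h = 3$ ($h = \frac{10 + 2}{4} = \frac{1}{4} \cdot 12 = 3$)
$m{\left(o \right)} = o \left(1 + o\right)$ ($m{\left(o \right)} = \left(1 + o\right) o = o \left(1 + o\right)$)
$Y = -78$ ($Y = \left(-11 - 15\right) 3 = \left(-26\right) 3 = -78$)
$\left(\left(54 + 46\right) 17 + Y\right) + m{\left(8 \right)} = \left(\left(54 + 46\right) 17 - 78\right) + 8 \left(1 + 8\right) = \left(100 \cdot 17 - 78\right) + 8 \cdot 9 = \left(1700 - 78\right) + 72 = 1622 + 72 = 1694$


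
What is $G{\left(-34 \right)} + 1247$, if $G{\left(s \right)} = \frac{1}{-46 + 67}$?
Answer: $\frac{26188}{21} \approx 1247.0$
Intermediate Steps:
$G{\left(s \right)} = \frac{1}{21}$
$G{\left(-34 \right)} + 1247 = \frac{1}{21} + 1247 = \frac{26188}{21}$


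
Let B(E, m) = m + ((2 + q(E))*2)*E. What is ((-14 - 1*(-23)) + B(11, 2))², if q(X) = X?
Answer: 88209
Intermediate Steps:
B(E, m) = m + E*(4 + 2*E) (B(E, m) = m + ((2 + E)*2)*E = m + (4 + 2*E)*E = m + E*(4 + 2*E))
((-14 - 1*(-23)) + B(11, 2))² = ((-14 - 1*(-23)) + (2 + 2*11² + 4*11))² = ((-14 + 23) + (2 + 2*121 + 44))² = (9 + (2 + 242 + 44))² = (9 + 288)² = 297² = 88209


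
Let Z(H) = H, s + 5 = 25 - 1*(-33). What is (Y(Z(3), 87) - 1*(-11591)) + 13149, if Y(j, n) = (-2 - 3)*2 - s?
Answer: 24677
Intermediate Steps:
s = 53 (s = -5 + (25 - 1*(-33)) = -5 + (25 + 33) = -5 + 58 = 53)
Y(j, n) = -63 (Y(j, n) = (-2 - 3)*2 - 1*53 = -5*2 - 53 = -10 - 53 = -63)
(Y(Z(3), 87) - 1*(-11591)) + 13149 = (-63 - 1*(-11591)) + 13149 = (-63 + 11591) + 13149 = 11528 + 13149 = 24677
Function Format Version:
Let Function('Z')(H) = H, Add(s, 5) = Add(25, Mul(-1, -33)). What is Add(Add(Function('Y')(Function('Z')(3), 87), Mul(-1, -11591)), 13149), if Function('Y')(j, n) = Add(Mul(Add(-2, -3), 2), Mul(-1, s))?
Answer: 24677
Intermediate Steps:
s = 53 (s = Add(-5, Add(25, Mul(-1, -33))) = Add(-5, Add(25, 33)) = Add(-5, 58) = 53)
Function('Y')(j, n) = -63 (Function('Y')(j, n) = Add(Mul(Add(-2, -3), 2), Mul(-1, 53)) = Add(Mul(-5, 2), -53) = Add(-10, -53) = -63)
Add(Add(Function('Y')(Function('Z')(3), 87), Mul(-1, -11591)), 13149) = Add(Add(-63, Mul(-1, -11591)), 13149) = Add(Add(-63, 11591), 13149) = Add(11528, 13149) = 24677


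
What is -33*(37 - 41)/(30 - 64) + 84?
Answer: 1362/17 ≈ 80.118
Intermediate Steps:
-33*(37 - 41)/(30 - 64) + 84 = -(-132)/(-34) + 84 = -(-132)*(-1)/34 + 84 = -33*2/17 + 84 = -66/17 + 84 = 1362/17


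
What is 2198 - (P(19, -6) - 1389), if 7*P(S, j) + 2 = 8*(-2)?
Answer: 25127/7 ≈ 3589.6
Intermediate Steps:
P(S, j) = -18/7 (P(S, j) = -2/7 + (8*(-2))/7 = -2/7 + (⅐)*(-16) = -2/7 - 16/7 = -18/7)
2198 - (P(19, -6) - 1389) = 2198 - (-18/7 - 1389) = 2198 - 1*(-9741/7) = 2198 + 9741/7 = 25127/7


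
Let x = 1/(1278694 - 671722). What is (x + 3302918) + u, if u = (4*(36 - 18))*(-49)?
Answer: 2002637347081/606972 ≈ 3.2994e+6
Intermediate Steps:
u = -3528 (u = (4*18)*(-49) = 72*(-49) = -3528)
x = 1/606972 ≈ 1.6475e-6
(x + 3302918) + u = (1/606972 + 3302918) - 3528 = 2004778744297/606972 - 3528 = 2002637347081/606972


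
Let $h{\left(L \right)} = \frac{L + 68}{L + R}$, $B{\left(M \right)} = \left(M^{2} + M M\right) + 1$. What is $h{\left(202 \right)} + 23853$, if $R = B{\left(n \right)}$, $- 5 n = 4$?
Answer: $\frac{121824021}{5107} \approx 23854.0$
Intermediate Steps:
$n = - \frac{4}{5}$ ($n = \left(- \frac{1}{5}\right) 4 = - \frac{4}{5} \approx -0.8$)
$B{\left(M \right)} = 1 + 2 M^{2}$ ($B{\left(M \right)} = \left(M^{2} + M^{2}\right) + 1 = 2 M^{2} + 1 = 1 + 2 M^{2}$)
$R = \frac{57}{25}$ ($R = 1 + 2 \left(- \frac{4}{5}\right)^{2} = 1 + 2 \cdot \frac{16}{25} = 1 + \frac{32}{25} = \frac{57}{25} \approx 2.28$)
$h{\left(L \right)} = \frac{68 + L}{\frac{57}{25} + L}$ ($h{\left(L \right)} = \frac{L + 68}{L + \frac{57}{25}} = \frac{68 + L}{\frac{57}{25} + L}$)
$h{\left(202 \right)} + 23853 = \frac{25 \left(68 + 202\right)}{57 + 25 \cdot 202} + 23853 = 25 \frac{1}{57 + 5050} \cdot 270 + 23853 = 25 \cdot \frac{1}{5107} \cdot 270 + 23853 = \frac{6750}{5107} + 23853 = \frac{121824021}{5107}$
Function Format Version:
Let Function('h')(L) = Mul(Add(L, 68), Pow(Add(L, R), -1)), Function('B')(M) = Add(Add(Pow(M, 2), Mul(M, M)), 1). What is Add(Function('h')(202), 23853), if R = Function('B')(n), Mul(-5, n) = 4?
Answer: Rational(121824021, 5107) ≈ 23854.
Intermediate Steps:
n = Rational(-4, 5) (n = Mul(Rational(-1, 5), 4) = Rational(-4, 5) ≈ -0.80000)
Function('B')(M) = Add(1, Mul(2, Pow(M, 2))) (Function('B')(M) = Add(Add(Pow(M, 2), Pow(M, 2)), 1) = Add(Mul(2, Pow(M, 2)), 1) = Add(1, Mul(2, Pow(M, 2))))
R = Rational(57, 25) (R = Add(1, Mul(2, Pow(Rational(-4, 5), 2))) = Add(1, Mul(2, Rational(16, 25))) = Add(1, Rational(32, 25)) = Rational(57, 25) ≈ 2.2800)
Function('h')(L) = Mul(Pow(Add(Rational(57, 25), L), -1), Add(68, L)) (Function('h')(L) = Mul(Add(L, 68), Pow(Add(L, Rational(57, 25)), -1)) = Mul(Add(68, L), Pow(Add(Rational(57, 25), L), -1)) = Mul(Pow(Add(Rational(57, 25), L), -1), Add(68, L)))
Add(Function('h')(202), 23853) = Add(Mul(25, Pow(Add(57, Mul(25, 202)), -1), Add(68, 202)), 23853) = Add(Mul(25, Pow(Add(57, 5050), -1), 270), 23853) = Add(Mul(25, Pow(5107, -1), 270), 23853) = Add(Mul(25, Rational(1, 5107), 270), 23853) = Add(Rational(6750, 5107), 23853) = Rational(121824021, 5107)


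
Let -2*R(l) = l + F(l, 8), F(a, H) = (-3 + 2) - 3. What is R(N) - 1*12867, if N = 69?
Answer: -25799/2 ≈ -12900.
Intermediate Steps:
F(a, H) = -4 (F(a, H) = -1 - 3 = -4)
R(l) = 2 - l/2 (R(l) = -(l - 4)/2 = -(-4 + l)/2 = 2 - l/2)
R(N) - 1*12867 = (2 - ½*69) - 1*12867 = (2 - 69/2) - 12867 = -65/2 - 12867 = -25799/2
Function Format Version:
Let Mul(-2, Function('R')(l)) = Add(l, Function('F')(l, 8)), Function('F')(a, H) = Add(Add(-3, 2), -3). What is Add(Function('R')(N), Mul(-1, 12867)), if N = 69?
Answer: Rational(-25799, 2) ≈ -12900.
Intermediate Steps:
Function('F')(a, H) = -4 (Function('F')(a, H) = Add(-1, -3) = -4)
Function('R')(l) = Add(2, Mul(Rational(-1, 2), l)) (Function('R')(l) = Mul(Rational(-1, 2), Add(l, -4)) = Mul(Rational(-1, 2), Add(-4, l)) = Add(2, Mul(Rational(-1, 2), l)))
Add(Function('R')(N), Mul(-1, 12867)) = Add(Add(2, Mul(Rational(-1, 2), 69)), Mul(-1, 12867)) = Add(Add(2, Rational(-69, 2)), -12867) = Add(Rational(-65, 2), -12867) = Rational(-25799, 2)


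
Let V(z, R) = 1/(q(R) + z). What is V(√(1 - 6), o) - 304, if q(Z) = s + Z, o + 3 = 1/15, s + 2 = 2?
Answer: -931204/3061 - 225*I*√5/3061 ≈ -304.22 - 0.16436*I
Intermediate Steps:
s = 0 (s = -2 + 2 = 0)
o = -44/15 (o = -3 + 1/15 = -44/15 ≈ -2.9333)
q(Z) = Z (q(Z) = 0 + Z = Z)
V(z, R) = 1/(R + z)
V(√(1 - 6), o) - 304 = 1/(-44/15 + √(1 - 6)) - 304 = 1/(-44/15 + √(-5)) - 304 = 1/(-44/15 + I*√5) - 304 = -304 + 1/(-44/15 + I*√5)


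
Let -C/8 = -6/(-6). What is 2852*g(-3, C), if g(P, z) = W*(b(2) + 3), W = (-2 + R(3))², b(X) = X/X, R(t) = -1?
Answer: 102672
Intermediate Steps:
b(X) = 1
W = 9 (W = (-2 - 1)² = (-3)² = 9)
C = -8 (C = -(-48)/(-6) = -(-48)*(-1)/6 = -8*1 = -8)
g(P, z) = 36 (g(P, z) = 9*(1 + 3) = 9*4 = 36)
2852*g(-3, C) = 2852*36 = 102672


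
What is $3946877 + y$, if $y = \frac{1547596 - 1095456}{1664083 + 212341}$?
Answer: $\frac{1851503794997}{469106} \approx 3.9469 \cdot 10^{6}$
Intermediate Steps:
$y = \frac{113035}{469106}$ ($y = \frac{452140}{1876424} = 452140 \cdot \frac{1}{1876424} = \frac{113035}{469106} \approx 0.24096$)
$3946877 + y = 3946877 + \frac{113035}{469106} = \frac{1851503794997}{469106}$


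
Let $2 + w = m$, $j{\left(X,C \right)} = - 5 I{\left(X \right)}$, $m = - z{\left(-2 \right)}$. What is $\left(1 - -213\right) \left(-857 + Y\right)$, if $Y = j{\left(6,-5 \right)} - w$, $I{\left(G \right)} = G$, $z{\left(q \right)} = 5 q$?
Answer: $-191530$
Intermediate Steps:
$m = 10$ ($m = - 5 \left(-2\right) = \left(-1\right) \left(-10\right) = 10$)
$j{\left(X,C \right)} = - 5 X$
$w = 8$ ($w = -2 + 10 = 8$)
$Y = -38$ ($Y = \left(-5\right) 6 - 8 = -30 - 8 = -38$)
$\left(1 - -213\right) \left(-857 + Y\right) = \left(1 - -213\right) \left(-857 - 38\right) = \left(1 + 213\right) \left(-895\right) = 214 \left(-895\right) = -191530$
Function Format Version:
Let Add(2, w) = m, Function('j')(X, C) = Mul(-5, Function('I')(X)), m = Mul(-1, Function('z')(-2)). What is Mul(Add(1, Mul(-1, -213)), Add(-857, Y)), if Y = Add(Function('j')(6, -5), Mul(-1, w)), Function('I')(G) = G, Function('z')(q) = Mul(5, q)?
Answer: -191530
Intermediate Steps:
m = 10 (m = Mul(-1, Mul(5, -2)) = Mul(-1, -10) = 10)
Function('j')(X, C) = Mul(-5, X)
w = 8 (w = Add(-2, 10) = 8)
Y = -38 (Y = Add(Mul(-5, 6), Mul(-1, 8)) = Add(-30, -8) = -38)
Mul(Add(1, Mul(-1, -213)), Add(-857, Y)) = Mul(Add(1, Mul(-1, -213)), Add(-857, -38)) = Mul(Add(1, 213), -895) = Mul(214, -895) = -191530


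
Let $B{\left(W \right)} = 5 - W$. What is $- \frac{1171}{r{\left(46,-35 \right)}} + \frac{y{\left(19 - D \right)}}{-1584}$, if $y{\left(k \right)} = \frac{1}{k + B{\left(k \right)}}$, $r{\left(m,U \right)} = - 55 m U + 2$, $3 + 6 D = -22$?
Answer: $- \frac{1170359}{87666480} \approx -0.01335$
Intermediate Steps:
$D = - \frac{25}{6}$ ($D = - \frac{1}{2} + \frac{1}{6} \left(-22\right) = - \frac{1}{2} - \frac{11}{3} = - \frac{25}{6} \approx -4.1667$)
$r{\left(m,U \right)} = 2 - 55 U m$ ($r{\left(m,U \right)} = - 55 U m + 2 = 2 - 55 U m$)
$y{\left(k \right)} = \frac{1}{5}$ ($y{\left(k \right)} = \frac{1}{k - \left(-5 + k\right)} = \frac{1}{5}$)
$- \frac{1171}{r{\left(46,-35 \right)}} + \frac{y{\left(19 - D \right)}}{-1584} = - \frac{1171}{2 - \left(-1925\right) 46} + \frac{1}{5 \left(-1584\right)} = - \frac{1171}{2 + 88550} + \frac{1}{5} \left(- \frac{1}{1584}\right) = - \frac{1171}{88552} - \frac{1}{7920} = - \frac{1170359}{87666480}$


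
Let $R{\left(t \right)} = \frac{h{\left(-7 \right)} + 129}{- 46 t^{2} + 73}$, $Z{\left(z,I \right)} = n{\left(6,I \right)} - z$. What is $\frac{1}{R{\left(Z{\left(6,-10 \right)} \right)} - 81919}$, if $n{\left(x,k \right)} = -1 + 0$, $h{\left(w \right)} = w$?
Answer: $- \frac{2181}{178665461} \approx -1.2207 \cdot 10^{-5}$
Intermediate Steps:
$n{\left(x,k \right)} = -1$
$Z{\left(z,I \right)} = -1 - z$
$R{\left(t \right)} = \frac{122}{73 - 46 t^{2}}$ ($R{\left(t \right)} = \frac{-7 + 129}{- 46 t^{2} + 73} = \frac{122}{73 - 46 t^{2}}$)
$\frac{1}{R{\left(Z{\left(6,-10 \right)} \right)} - 81919} = \frac{1}{- \frac{122}{-73 + 46 \left(-1 - 6\right)^{2}} - 81919} = \frac{1}{- \frac{122}{-73 + 46 \left(-7\right)^{2}} - 81919} = \frac{1}{- \frac{122}{-73 + 46 \cdot 49} - 81919} = \frac{1}{- \frac{122}{-73 + 2254} - 81919} = \frac{1}{- \frac{122}{2181} - 81919} = \frac{1}{- \frac{178665461}{2181}} = - \frac{2181}{178665461}$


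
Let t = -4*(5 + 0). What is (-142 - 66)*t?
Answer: 4160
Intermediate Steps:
t = -20 (t = -4*5 = -20)
(-142 - 66)*t = (-142 - 66)*(-20) = -208*(-20) = 4160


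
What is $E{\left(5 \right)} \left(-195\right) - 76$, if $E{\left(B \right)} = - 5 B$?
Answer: $4799$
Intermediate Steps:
$E{\left(5 \right)} \left(-195\right) - 76 = \left(-5\right) 5 \left(-195\right) - 76 = \left(-25\right) \left(-195\right) - 76 = 4875 - 76 = 4799$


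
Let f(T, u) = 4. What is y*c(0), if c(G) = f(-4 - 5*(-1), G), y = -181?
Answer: -724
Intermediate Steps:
c(G) = 4
y*c(0) = -181*4 = -724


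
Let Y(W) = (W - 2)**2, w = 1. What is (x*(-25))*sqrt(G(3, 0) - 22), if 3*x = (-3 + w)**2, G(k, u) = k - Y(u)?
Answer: -100*I*sqrt(23)/3 ≈ -159.86*I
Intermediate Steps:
Y(W) = (-2 + W)**2
G(k, u) = k - (-2 + u)**2
x = 4/3 (x = (-3 + 1)**2/3 = (1/3)*(-2)**2 = (1/3)*4 = 4/3 ≈ 1.3333)
(x*(-25))*sqrt(G(3, 0) - 22) = ((4/3)*(-25))*sqrt((3 - (-2 + 0)**2) - 22) = -100*sqrt((3 - 1*(-2)**2) - 22)/3 = -100*sqrt((3 - 1*4) - 22)/3 = -100*sqrt((3 - 4) - 22)/3 = -100*sqrt(-1 - 22)/3 = -100*I*sqrt(23)/3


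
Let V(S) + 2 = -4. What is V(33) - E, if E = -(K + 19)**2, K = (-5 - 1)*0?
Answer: 355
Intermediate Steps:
K = 0 (K = -6*0 = 0)
V(S) = -6 (V(S) = -2 - 4 = -6)
E = -361 (E = -(0 + 19)**2 = -1*19**2 = -1*361 = -361)
V(33) - E = -6 - 1*(-361) = -6 + 361 = 355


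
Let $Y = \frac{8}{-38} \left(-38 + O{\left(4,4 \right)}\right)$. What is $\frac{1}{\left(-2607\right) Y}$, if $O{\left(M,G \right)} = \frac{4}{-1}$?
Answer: $- \frac{19}{437976} \approx -4.3381 \cdot 10^{-5}$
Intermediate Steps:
$O{\left(M,G \right)} = -4$ ($O{\left(M,G \right)} = 4 \left(-1\right) = -4$)
$Y = \frac{168}{19}$ ($Y = \frac{8}{-38} \left(-38 - 4\right) = 8 \left(- \frac{1}{38}\right) \left(-42\right) = \left(- \frac{4}{19}\right) \left(-42\right) = \frac{168}{19} \approx 8.8421$)
$\frac{1}{\left(-2607\right) Y} = \frac{1}{\left(-2607\right) \frac{168}{19}} = \left(- \frac{1}{2607}\right) \frac{19}{168} = - \frac{19}{437976}$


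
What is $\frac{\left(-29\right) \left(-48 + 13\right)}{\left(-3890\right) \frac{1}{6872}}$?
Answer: $- \frac{697508}{389} \approx -1793.1$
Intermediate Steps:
$\frac{\left(-29\right) \left(-48 + 13\right)}{\left(-3890\right) \frac{1}{6872}} = \frac{\left(-29\right) \left(-35\right)}{\left(-3890\right) \frac{1}{6872}} = \frac{1015}{- \frac{1945}{3436}} = 1015 \left(- \frac{3436}{1945}\right) = - \frac{697508}{389}$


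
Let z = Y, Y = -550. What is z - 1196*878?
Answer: -1050638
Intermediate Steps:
z = -550
z - 1196*878 = -550 - 1196*878 = -550 - 1050088 = -1050638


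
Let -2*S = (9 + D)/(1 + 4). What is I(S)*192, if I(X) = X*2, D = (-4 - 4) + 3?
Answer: -768/5 ≈ -153.60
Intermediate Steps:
D = -5 (D = -8 + 3 = -5)
S = -⅖ (S = -(9 - 5)/(2*(1 + 4)) = -2/5 = -½*⅘ = -⅖ ≈ -0.40000)
I(X) = 2*X
I(S)*192 = (2*(-⅖))*192 = -⅘*192 = -768/5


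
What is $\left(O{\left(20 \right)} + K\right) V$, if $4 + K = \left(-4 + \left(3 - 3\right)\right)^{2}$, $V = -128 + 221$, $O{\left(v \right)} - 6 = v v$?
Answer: $38874$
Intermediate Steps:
$O{\left(v \right)} = 6 + v^{2}$ ($O{\left(v \right)} = 6 + v v = 6 + v^{2}$)
$V = 93$
$K = 12$ ($K = -4 + \left(-4 + \left(3 - 3\right)\right)^{2} = -4 + \left(-4 + 0\right)^{2} = -4 + \left(-4\right)^{2} = -4 + 16 = 12$)
$\left(O{\left(20 \right)} + K\right) V = \left(\left(6 + 20^{2}\right) + 12\right) 93 = \left(\left(6 + 400\right) + 12\right) 93 = \left(406 + 12\right) 93 = 418 \cdot 93 = 38874$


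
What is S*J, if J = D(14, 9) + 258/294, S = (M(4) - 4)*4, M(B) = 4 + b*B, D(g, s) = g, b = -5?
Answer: -58320/49 ≈ -1190.2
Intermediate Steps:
M(B) = 4 - 5*B
S = -80 (S = ((4 - 5*4) - 4)*4 = ((4 - 20) - 4)*4 = (-16 - 4)*4 = -20*4 = -80)
J = 729/49 (J = 14 + 258/294 = 14 + 258*(1/294) = 14 + 43/49 = 729/49 ≈ 14.878)
S*J = -80*729/49 = -58320/49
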